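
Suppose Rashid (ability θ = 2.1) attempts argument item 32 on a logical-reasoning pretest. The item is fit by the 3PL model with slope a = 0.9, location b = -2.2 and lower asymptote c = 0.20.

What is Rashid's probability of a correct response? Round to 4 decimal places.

P(θ) = c + (1 − c) · 1 / (1 + exp(−a(θ − b)))
Exponent: 0.9 × (2.1 − (-2.2)) = 3.8700
1/(1 + e^{-3.8700}) = 0.9796
P = 0.20 + 0.80 × 0.9796 = 0.9837

0.9837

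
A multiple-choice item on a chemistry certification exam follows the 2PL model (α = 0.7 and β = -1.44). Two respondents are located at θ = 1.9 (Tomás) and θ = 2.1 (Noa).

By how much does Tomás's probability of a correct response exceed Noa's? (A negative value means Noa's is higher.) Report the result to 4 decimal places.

-0.0106

P(θ) = 1 / (1 + exp(−α(θ − β)))
P(Tomás) = 0.9120  [exponent 2.3380]
P(Noa) = 0.9226  [exponent 2.4780]
Difference = 0.9120 − 0.9226 = -0.0106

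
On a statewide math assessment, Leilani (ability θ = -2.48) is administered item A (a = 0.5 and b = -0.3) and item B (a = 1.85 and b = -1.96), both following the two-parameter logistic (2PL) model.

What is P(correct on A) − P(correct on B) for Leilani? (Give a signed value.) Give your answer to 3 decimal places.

P(θ) = 1 / (1 + exp(−a(θ − b)))
P_A = 0.2516
P_B = 0.2765
P_A − P_B = -0.0249

-0.025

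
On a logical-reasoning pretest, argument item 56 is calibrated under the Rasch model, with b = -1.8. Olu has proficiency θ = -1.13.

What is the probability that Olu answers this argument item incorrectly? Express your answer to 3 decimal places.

0.338

P(θ) = 1 / (1 + exp(−(θ − b)))
Exponent: (-1.13 − (-1.8)) = 0.6700
1/(1 + e^{-0.6700}) = 0.6615
P = 0.6615
P(incorrect) = 1 − 0.6615 = 0.3385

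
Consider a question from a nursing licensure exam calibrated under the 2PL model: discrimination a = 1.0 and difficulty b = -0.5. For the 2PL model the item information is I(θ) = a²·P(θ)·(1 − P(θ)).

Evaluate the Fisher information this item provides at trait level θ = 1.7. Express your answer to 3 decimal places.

0.090

P = 1/(1+e^{-2.2000}) = 0.9002
P(1−P) = 0.9002 × 0.0998 = 0.0898
I = a² × P(1−P) = 1.0² × 0.0898 = 0.08980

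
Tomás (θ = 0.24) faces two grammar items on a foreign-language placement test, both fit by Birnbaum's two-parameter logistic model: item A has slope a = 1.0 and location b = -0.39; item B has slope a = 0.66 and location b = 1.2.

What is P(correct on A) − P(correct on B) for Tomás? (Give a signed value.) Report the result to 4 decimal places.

0.3058

P(θ) = 1 / (1 + exp(−a(θ − b)))
P_A = 0.6525
P_B = 0.3467
P_A − P_B = 0.3058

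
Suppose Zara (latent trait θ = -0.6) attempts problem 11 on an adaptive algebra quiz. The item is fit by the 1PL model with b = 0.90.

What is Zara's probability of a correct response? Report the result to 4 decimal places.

0.1824

P(θ) = 1 / (1 + exp(−(θ − b)))
Exponent: (-0.6 − 0.90) = -1.5000
1/(1 + e^{1.5000}) = 0.1824
P = 0.1824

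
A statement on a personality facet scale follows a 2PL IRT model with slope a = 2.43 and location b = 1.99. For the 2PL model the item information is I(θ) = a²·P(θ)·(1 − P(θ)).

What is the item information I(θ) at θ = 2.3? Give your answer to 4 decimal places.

P = 1/(1+e^{-0.7533}) = 0.6799
P(1−P) = 0.6799 × 0.3201 = 0.2176
I = a² × P(1−P) = 2.43² × 0.2176 = 1.28512

1.2851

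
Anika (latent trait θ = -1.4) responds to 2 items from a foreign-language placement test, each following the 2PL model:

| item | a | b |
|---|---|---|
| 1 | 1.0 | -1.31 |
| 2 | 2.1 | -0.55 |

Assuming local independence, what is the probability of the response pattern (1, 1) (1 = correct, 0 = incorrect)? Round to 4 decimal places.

P(θ) = 1 / (1 + exp(−a(θ − b)))
P_1 = 1/(1+e^{0.0900}) = 0.4775
P_2 = 1/(1+e^{1.7850}) = 0.1437
L = P_1 × P_2 = 0.4775 × 0.1437 = 0.06861

0.0686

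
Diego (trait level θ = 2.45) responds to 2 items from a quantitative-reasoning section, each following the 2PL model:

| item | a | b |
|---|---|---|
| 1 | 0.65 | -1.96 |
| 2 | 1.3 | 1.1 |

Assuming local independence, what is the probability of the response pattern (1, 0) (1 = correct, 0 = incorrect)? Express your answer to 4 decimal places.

0.1395

P(θ) = 1 / (1 + exp(−a(θ − b)))
P_1 = 1/(1+e^{-2.8665}) = 0.9462
P_2 = 1/(1+e^{-1.7550}) = 0.8526
L = P_1 × (1−P_2) = 0.9462 × 0.1474 = 0.13948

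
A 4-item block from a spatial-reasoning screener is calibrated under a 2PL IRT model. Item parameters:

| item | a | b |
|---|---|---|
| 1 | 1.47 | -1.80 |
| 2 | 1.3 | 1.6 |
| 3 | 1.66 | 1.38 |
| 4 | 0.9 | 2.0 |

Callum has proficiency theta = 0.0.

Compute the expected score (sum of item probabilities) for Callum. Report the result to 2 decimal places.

P(theta) = 1 / (1 + exp(−a(theta − b)))
P_1 = 1/(1+e^{-2.6460}) = 0.9338
P_2 = 1/(1+e^{2.0800}) = 0.1111
P_3 = 1/(1+e^{2.2908}) = 0.0919
P_4 = 1/(1+e^{1.8000}) = 0.1419
E[score] = 0.9338 + 0.1111 + 0.0919 + 0.1419 = 1.2786

1.28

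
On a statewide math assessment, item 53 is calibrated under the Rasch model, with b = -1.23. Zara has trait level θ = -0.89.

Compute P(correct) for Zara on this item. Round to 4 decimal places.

P(θ) = 1 / (1 + exp(−(θ − b)))
Exponent: (-0.89 − (-1.23)) = 0.3400
1/(1 + e^{-0.3400}) = 0.5842
P = 0.5842

0.5842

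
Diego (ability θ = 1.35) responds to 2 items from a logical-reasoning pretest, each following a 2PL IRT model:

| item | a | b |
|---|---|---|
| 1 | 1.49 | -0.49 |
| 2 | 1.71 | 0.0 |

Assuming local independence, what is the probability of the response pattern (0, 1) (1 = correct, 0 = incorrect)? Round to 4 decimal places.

P(θ) = 1 / (1 + exp(−a(θ − b)))
P_1 = 1/(1+e^{-2.7416}) = 0.9394
P_2 = 1/(1+e^{-2.3085}) = 0.9096
L = (1−P_1) × P_2 = 0.0606 × 0.9096 = 0.05509

0.0551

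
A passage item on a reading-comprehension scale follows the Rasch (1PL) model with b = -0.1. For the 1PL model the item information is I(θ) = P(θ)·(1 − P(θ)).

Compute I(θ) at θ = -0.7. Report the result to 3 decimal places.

P = 1/(1+e^{0.6000}) = 0.3543
P(1−P) = 0.3543 × 0.6457 = 0.2288
I = P(1−P) = 0.22878

0.229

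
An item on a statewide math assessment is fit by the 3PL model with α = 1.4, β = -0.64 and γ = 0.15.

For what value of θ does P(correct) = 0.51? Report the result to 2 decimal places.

P(θ) = γ + (1 − γ) · 1 / (1 + exp(−α(θ − β)))
Remove guessing floor: (0.51 − 0.15)/(1 − 0.15) = 0.4235
logit = ln(0.4235/0.5765) = -0.3083
θ = β + logit/(α) = -0.64 + (-0.3083)/1.4000 = -0.8602

-0.86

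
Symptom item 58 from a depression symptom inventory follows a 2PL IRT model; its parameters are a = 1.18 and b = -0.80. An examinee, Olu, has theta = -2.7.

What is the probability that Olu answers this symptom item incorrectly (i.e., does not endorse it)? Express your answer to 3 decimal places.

0.904

P(theta) = 1 / (1 + exp(−a(theta − b)))
Exponent: 1.18 × (-2.7 − (-0.80)) = -2.2420
1/(1 + e^{2.2420}) = 0.0960
P(incorrect) = 1 − 0.0960 = 0.9040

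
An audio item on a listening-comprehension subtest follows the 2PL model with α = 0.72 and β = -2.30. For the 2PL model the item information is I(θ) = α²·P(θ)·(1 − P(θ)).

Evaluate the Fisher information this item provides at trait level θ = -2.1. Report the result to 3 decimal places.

0.129

P = 1/(1+e^{-0.1440}) = 0.5359
P(1−P) = 0.5359 × 0.4641 = 0.2487
I = α² × P(1−P) = 0.72² × 0.2487 = 0.12893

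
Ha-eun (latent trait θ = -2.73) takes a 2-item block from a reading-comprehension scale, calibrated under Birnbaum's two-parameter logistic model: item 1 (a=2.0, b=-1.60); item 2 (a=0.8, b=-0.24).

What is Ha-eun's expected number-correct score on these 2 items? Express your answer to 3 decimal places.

0.215

P(θ) = 1 / (1 + exp(−a(θ − b)))
P_1 = 1/(1+e^{2.2600}) = 0.0945
P_2 = 1/(1+e^{1.9920}) = 0.1200
E[score] = 0.0945 + 0.1200 = 0.2145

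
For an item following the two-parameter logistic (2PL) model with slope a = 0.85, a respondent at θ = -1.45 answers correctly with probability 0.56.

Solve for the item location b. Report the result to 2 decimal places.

-1.73

P(θ) = 1 / (1 + exp(−a(θ − b)))
logit(0.56) = ln(0.56/0.44) = 0.2412
b = θ − logit/(a) = -1.45 − 0.2412/0.8500 = -1.7337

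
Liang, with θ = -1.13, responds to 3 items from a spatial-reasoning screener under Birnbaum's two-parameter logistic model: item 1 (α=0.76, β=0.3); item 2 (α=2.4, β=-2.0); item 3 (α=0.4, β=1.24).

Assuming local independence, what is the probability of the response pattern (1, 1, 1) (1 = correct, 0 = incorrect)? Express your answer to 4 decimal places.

P(θ) = 1 / (1 + exp(−α(θ − β)))
P_1 = 1/(1+e^{1.0868}) = 0.2522
P_2 = 1/(1+e^{-2.0880}) = 0.8897
P_3 = 1/(1+e^{0.9480}) = 0.2793
L = P_1 × P_2 × P_3 = 0.2522 × 0.8897 × 0.2793 = 0.06267

0.0627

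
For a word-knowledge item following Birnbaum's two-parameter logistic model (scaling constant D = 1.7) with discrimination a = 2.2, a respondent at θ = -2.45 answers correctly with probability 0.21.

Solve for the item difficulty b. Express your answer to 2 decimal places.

-2.10

P(θ) = 1 / (1 + exp(−D·a(θ − b)))
logit(0.21) = ln(0.21/0.79) = -1.3249
b = θ − logit/(1.7·a) = -2.45 − (-1.3249)/3.7400 = -2.0957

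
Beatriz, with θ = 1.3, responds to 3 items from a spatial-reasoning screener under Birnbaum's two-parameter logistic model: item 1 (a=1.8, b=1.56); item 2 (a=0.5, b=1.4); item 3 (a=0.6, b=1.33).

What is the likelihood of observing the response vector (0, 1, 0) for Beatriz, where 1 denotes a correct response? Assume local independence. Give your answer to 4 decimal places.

0.1512

P(θ) = 1 / (1 + exp(−a(θ − b)))
P_1 = 1/(1+e^{0.4680}) = 0.3851
P_2 = 1/(1+e^{0.0500}) = 0.4875
P_3 = 1/(1+e^{0.0180}) = 0.4955
L = (1−P_1) × P_2 × (1−P_3) = 0.6149 × 0.4875 × 0.5045 = 0.15123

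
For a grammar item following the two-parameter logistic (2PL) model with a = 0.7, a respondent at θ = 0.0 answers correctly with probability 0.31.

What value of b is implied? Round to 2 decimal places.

1.14

P(θ) = 1 / (1 + exp(−a(θ − b)))
logit(0.31) = ln(0.31/0.69) = -0.8001
b = θ − logit/(a) = 0.0 − (-0.8001)/0.7000 = 1.1430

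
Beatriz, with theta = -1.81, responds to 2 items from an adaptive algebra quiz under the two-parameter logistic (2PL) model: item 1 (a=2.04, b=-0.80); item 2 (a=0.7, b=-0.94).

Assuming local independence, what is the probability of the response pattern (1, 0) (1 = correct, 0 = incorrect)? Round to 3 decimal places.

0.073

P(theta) = 1 / (1 + exp(−a(theta − b)))
P_1 = 1/(1+e^{2.0604}) = 0.1130
P_2 = 1/(1+e^{0.6090}) = 0.3523
L = P_1 × (1−P_2) = 0.1130 × 0.6477 = 0.07320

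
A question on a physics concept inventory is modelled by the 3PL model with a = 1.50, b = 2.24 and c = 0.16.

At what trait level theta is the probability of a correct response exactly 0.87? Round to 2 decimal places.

3.37

P(theta) = c + (1 − c) · 1 / (1 + exp(−a(theta − b)))
Remove guessing floor: (0.87 − 0.16)/(1 − 0.16) = 0.8452
logit = ln(0.8452/0.1548) = 1.6977
theta = b + logit/(a) = 2.24 + 1.6977/1.5000 = 3.3718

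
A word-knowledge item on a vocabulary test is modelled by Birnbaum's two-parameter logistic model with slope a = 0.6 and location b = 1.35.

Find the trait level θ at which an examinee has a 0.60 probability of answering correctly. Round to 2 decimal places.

P(θ) = 1 / (1 + exp(−a(θ − b)))
logit = ln(0.6000/0.4000) = 0.4055
θ = b + logit/(a) = 1.35 + 0.4055/0.6000 = 2.0258

2.03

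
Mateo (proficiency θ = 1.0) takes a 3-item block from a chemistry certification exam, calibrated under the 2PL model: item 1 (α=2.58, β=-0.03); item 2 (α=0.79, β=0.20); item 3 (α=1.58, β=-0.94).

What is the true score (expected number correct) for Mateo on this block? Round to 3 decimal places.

P(θ) = 1 / (1 + exp(−α(θ − β)))
P_1 = 1/(1+e^{-2.6574}) = 0.9345
P_2 = 1/(1+e^{-0.6320}) = 0.6529
P_3 = 1/(1+e^{-3.0652}) = 0.9554
E[score] = 0.9345 + 0.6529 + 0.9554 = 2.5428

2.543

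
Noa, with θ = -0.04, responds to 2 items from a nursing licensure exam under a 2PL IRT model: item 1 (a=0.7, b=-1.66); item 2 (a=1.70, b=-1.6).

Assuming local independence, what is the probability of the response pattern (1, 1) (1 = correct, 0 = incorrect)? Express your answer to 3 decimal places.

0.707

P(θ) = 1 / (1 + exp(−a(θ − b)))
P_1 = 1/(1+e^{-1.1340}) = 0.7566
P_2 = 1/(1+e^{-2.6520}) = 0.9341
L = P_1 × P_2 = 0.7566 × 0.9341 = 0.70674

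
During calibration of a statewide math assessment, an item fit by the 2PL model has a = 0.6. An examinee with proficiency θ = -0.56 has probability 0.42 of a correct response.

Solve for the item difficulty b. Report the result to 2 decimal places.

P(θ) = 1 / (1 + exp(−a(θ − b)))
logit(0.42) = ln(0.42/0.58) = -0.3228
b = θ − logit/(a) = -0.56 − (-0.3228)/0.6000 = -0.0220

-0.02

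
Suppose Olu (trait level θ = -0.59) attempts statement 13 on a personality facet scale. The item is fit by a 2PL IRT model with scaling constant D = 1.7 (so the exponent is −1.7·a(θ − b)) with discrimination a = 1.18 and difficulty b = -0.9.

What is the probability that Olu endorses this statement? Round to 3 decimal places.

P(θ) = 1 / (1 + exp(−D·a(θ − b)))
Exponent: 1.7 × 1.18 × (-0.59 − (-0.9)) = 0.6219
1/(1 + e^{-0.6219}) = 0.6506
P = 0.6506

0.651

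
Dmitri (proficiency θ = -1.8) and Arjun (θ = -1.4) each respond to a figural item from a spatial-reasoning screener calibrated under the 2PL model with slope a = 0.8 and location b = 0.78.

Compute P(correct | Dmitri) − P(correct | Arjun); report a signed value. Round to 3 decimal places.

-0.036

P(θ) = 1 / (1 + exp(−a(θ − b)))
P(Dmitri) = 0.1126  [exponent -2.0640]
P(Arjun) = 0.1488  [exponent -1.7440]
Difference = 0.1126 − 0.1488 = -0.0362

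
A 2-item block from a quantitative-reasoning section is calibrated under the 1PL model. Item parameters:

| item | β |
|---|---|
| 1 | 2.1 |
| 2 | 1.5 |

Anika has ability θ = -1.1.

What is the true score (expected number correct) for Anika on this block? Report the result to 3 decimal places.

0.108

P(θ) = 1 / (1 + exp(−(θ − β)))
P_1 = 1/(1+e^{3.2000}) = 0.0392
P_2 = 1/(1+e^{2.6000}) = 0.0691
E[score] = 0.0392 + 0.0691 = 0.1083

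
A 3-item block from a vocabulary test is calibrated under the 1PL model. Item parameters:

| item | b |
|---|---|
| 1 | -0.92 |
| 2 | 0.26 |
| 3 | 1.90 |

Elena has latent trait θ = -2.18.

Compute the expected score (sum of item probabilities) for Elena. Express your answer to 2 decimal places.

P(θ) = 1 / (1 + exp(−(θ − b)))
P_1 = 1/(1+e^{1.2600}) = 0.2210
P_2 = 1/(1+e^{2.4400}) = 0.0802
P_3 = 1/(1+e^{4.0800}) = 0.0166
E[score] = 0.2210 + 0.0802 + 0.0166 = 0.3178

0.32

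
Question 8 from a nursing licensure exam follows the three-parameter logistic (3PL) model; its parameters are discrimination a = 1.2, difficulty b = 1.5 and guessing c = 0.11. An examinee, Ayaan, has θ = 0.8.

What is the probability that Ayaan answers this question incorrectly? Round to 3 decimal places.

0.622

P(θ) = c + (1 − c) · 1 / (1 + exp(−a(θ − b)))
Exponent: 1.2 × (0.8 − 1.5) = -0.8400
1/(1 + e^{0.8400}) = 0.3015
P = 0.11 + 0.89 × 0.3015 = 0.3784
P(incorrect) = 1 − 0.3784 = 0.6216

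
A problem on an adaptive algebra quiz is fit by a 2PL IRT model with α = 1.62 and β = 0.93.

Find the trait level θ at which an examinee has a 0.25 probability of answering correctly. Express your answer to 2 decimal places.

P(θ) = 1 / (1 + exp(−α(θ − β)))
logit = ln(0.2500/0.7500) = -1.0986
θ = β + logit/(α) = 0.93 + (-1.0986)/1.6200 = 0.2518

0.25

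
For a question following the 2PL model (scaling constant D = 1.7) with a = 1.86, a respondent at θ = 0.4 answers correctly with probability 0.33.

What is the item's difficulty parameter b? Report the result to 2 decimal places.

0.62

P(θ) = 1 / (1 + exp(−D·a(θ − b)))
logit(0.33) = ln(0.33/0.67) = -0.7082
b = θ − logit/(1.7·a) = 0.4 − (-0.7082)/3.1620 = 0.6240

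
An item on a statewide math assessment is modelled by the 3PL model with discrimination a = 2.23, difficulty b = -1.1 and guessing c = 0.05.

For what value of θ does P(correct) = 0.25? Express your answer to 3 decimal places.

P(θ) = c + (1 − c) · 1 / (1 + exp(−a(θ − b)))
Remove guessing floor: (0.25 − 0.05)/(1 − 0.05) = 0.2105
logit = ln(0.2105/0.7895) = -1.3218
θ = b + logit/(a) = -1.1 + (-1.3218)/2.2300 = -1.6927

-1.693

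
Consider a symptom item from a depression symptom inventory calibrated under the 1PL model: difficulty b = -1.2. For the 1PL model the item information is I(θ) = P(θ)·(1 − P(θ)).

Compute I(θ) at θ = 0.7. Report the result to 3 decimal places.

P = 1/(1+e^{-1.9000}) = 0.8699
P(1−P) = 0.8699 × 0.1301 = 0.1132
I = P(1−P) = 0.11318

0.113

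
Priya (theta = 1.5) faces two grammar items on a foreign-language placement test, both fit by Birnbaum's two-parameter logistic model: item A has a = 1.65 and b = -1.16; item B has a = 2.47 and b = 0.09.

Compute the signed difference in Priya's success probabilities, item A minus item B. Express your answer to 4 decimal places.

P(theta) = 1 / (1 + exp(−a(theta − b)))
P_A = 0.9877
P_B = 0.9702
P_A − P_B = 0.0175

0.0175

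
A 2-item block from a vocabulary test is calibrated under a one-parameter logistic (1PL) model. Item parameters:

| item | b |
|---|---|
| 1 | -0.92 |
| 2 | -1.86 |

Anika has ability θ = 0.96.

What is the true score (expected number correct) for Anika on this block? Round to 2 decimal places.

1.81

P(θ) = 1 / (1 + exp(−(θ − b)))
P_1 = 1/(1+e^{-1.8800}) = 0.8676
P_2 = 1/(1+e^{-2.8200}) = 0.9437
E[score] = 0.8676 + 0.9437 = 1.8114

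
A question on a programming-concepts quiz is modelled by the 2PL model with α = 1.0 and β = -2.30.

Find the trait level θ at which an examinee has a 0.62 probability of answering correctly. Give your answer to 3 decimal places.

-1.810

P(θ) = 1 / (1 + exp(−α(θ − β)))
logit = ln(0.6200/0.3800) = 0.4895
θ = β + logit/(α) = -2.30 + 0.4895/1.0000 = -1.8105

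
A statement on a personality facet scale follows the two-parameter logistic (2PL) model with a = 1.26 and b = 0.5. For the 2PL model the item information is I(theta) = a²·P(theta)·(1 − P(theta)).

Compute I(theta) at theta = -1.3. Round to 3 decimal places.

P = 1/(1+e^{2.2680}) = 0.0938
P(1−P) = 0.0938 × 0.9062 = 0.0850
I = a² × P(1−P) = 1.26² × 0.0850 = 0.13496

0.135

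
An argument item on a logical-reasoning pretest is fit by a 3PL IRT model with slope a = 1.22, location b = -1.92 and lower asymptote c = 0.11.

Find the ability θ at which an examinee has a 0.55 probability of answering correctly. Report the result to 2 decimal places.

-1.94

P(θ) = c + (1 − c) · 1 / (1 + exp(−a(θ − b)))
Remove guessing floor: (0.55 − 0.11)/(1 − 0.11) = 0.4944
logit = ln(0.4944/0.5056) = -0.0225
θ = b + logit/(a) = -1.92 + (-0.0225)/1.2200 = -1.9384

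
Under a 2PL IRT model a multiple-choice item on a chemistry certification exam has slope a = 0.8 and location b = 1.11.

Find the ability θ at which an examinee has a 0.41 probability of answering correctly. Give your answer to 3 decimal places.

P(θ) = 1 / (1 + exp(−a(θ − b)))
logit = ln(0.4100/0.5900) = -0.3640
θ = b + logit/(a) = 1.11 + (-0.3640)/0.8000 = 0.6550

0.655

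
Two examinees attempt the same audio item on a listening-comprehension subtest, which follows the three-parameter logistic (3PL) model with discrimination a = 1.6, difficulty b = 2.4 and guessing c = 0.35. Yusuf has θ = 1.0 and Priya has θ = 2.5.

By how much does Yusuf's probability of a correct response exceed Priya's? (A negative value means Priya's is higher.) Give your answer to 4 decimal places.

P(θ) = c + (1 − c) · 1 / (1 + exp(−a(θ − b)))
P(Yusuf) = 0.4125  [exponent -2.2400]
P(Priya) = 0.7009  [exponent 0.1600]
Difference = 0.4125 − 0.7009 = -0.2884

-0.2884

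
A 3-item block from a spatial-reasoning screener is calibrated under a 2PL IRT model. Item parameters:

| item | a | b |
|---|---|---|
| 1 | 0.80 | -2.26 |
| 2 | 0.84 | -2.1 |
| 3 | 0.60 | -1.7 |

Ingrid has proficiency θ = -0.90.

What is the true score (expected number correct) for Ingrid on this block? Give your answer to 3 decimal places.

2.098

P(θ) = 1 / (1 + exp(−a(θ − b)))
P_1 = 1/(1+e^{-1.0880}) = 0.7480
P_2 = 1/(1+e^{-1.0080}) = 0.7326
P_3 = 1/(1+e^{-0.4800}) = 0.6177
E[score] = 0.7480 + 0.7326 + 0.6177 = 2.0984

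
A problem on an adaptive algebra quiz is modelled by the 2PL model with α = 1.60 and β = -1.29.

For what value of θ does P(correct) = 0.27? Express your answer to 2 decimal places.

P(θ) = 1 / (1 + exp(−α(θ − β)))
logit = ln(0.2700/0.7300) = -0.9946
θ = β + logit/(α) = -1.29 + (-0.9946)/1.6000 = -1.9116

-1.91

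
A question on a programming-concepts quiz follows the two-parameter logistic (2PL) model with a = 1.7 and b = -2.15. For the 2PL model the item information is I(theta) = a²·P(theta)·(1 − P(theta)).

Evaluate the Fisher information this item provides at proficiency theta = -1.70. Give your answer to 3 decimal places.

0.626

P = 1/(1+e^{-0.7650}) = 0.6824
P(1−P) = 0.6824 × 0.3176 = 0.2167
I = a² × P(1−P) = 1.7² × 0.2167 = 0.62631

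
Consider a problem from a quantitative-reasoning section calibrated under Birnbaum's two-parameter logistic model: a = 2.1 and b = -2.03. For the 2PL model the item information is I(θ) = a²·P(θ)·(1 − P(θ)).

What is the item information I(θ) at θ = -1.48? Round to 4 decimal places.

P = 1/(1+e^{-1.1550}) = 0.7604
P(1−P) = 0.7604 × 0.2396 = 0.1822
I = a² × P(1−P) = 2.1² × 0.1822 = 0.80341

0.8034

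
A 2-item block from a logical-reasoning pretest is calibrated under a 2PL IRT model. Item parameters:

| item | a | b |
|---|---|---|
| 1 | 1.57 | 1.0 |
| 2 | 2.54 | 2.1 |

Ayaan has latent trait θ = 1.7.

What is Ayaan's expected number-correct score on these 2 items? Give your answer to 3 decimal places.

P(θ) = 1 / (1 + exp(−a(θ − b)))
P_1 = 1/(1+e^{-1.0990}) = 0.7501
P_2 = 1/(1+e^{1.0160}) = 0.2658
E[score] = 0.7501 + 0.2658 = 1.0159

1.016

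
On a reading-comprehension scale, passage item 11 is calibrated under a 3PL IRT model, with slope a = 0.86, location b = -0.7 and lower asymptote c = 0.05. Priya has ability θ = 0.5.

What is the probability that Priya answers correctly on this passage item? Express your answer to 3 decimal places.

P(θ) = c + (1 − c) · 1 / (1 + exp(−a(θ − b)))
Exponent: 0.86 × (0.5 − (-0.7)) = 1.0320
1/(1 + e^{-1.0320}) = 0.7373
P = 0.05 + 0.95 × 0.7373 = 0.7504

0.750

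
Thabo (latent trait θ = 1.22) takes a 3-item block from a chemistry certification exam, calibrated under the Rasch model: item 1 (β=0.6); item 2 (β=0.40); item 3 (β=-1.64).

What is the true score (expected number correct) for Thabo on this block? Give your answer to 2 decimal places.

P(θ) = 1 / (1 + exp(−(θ − β)))
P_1 = 1/(1+e^{-0.6200}) = 0.6502
P_2 = 1/(1+e^{-0.8200}) = 0.6942
P_3 = 1/(1+e^{-2.8600}) = 0.9458
E[score] = 0.6502 + 0.6942 + 0.9458 = 2.2903

2.29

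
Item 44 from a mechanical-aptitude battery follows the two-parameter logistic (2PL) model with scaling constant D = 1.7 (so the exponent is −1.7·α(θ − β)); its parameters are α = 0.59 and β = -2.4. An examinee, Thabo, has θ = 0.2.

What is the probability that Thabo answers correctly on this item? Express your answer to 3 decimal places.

P(θ) = 1 / (1 + exp(−D·α(θ − β)))
Exponent: 1.7 × 0.59 × (0.2 − (-2.4)) = 2.6078
1/(1 + e^{-2.6078}) = 0.9314
P = 0.9314

0.931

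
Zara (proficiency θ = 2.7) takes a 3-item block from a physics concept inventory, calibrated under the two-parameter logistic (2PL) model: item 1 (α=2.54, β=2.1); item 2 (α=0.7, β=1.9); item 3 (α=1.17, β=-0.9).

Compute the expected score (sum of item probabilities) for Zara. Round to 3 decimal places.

2.443

P(θ) = 1 / (1 + exp(−α(θ − β)))
P_1 = 1/(1+e^{-1.5240}) = 0.8211
P_2 = 1/(1+e^{-0.5600}) = 0.6365
P_3 = 1/(1+e^{-4.2120}) = 0.9854
E[score] = 0.8211 + 0.6365 + 0.9854 = 2.4430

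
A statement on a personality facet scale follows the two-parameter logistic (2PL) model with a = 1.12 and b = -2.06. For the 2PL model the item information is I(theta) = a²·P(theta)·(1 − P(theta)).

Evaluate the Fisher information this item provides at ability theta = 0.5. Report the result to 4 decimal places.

P = 1/(1+e^{-2.8672}) = 0.9462
P(1−P) = 0.9462 × 0.0538 = 0.0509
I = a² × P(1−P) = 1.12² × 0.0509 = 0.06385

0.0639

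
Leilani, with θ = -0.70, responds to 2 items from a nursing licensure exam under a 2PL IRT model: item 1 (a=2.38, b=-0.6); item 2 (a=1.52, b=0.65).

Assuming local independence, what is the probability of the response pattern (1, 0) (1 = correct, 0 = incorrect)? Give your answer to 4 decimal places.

P(θ) = 1 / (1 + exp(−a(θ − b)))
P_1 = 1/(1+e^{0.2380}) = 0.4408
P_2 = 1/(1+e^{2.0520}) = 0.1139
L = P_1 × (1−P_2) = 0.4408 × 0.8861 = 0.39060

0.3906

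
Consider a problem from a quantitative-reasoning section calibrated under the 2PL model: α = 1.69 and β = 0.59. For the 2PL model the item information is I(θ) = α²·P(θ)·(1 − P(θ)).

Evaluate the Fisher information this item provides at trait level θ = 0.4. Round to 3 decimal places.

0.696

P = 1/(1+e^{0.3211}) = 0.4204
P(1−P) = 0.4204 × 0.5796 = 0.2437
I = α² × P(1−P) = 1.69² × 0.2437 = 0.69593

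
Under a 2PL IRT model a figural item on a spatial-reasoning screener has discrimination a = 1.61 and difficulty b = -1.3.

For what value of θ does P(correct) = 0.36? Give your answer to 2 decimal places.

-1.66

P(θ) = 1 / (1 + exp(−a(θ − b)))
logit = ln(0.3600/0.6400) = -0.5754
θ = b + logit/(a) = -1.3 + (-0.5754)/1.6100 = -1.6574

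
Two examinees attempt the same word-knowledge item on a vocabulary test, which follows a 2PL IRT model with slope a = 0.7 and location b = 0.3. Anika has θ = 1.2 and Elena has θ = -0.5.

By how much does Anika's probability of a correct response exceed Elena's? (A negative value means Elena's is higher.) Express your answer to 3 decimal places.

0.289

P(θ) = 1 / (1 + exp(−a(θ − b)))
P(Anika) = 0.6525  [exponent 0.6300]
P(Elena) = 0.3635  [exponent -0.5600]
Difference = 0.6525 − 0.3635 = 0.2889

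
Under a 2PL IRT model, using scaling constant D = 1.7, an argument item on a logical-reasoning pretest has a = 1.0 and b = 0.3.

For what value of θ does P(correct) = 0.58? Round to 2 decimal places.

P(θ) = 1 / (1 + exp(−D·a(θ − b)))
logit = ln(0.5800/0.4200) = 0.3228
θ = b + logit/(1.7·a) = 0.3 + 0.3228/1.7000 = 0.4899

0.49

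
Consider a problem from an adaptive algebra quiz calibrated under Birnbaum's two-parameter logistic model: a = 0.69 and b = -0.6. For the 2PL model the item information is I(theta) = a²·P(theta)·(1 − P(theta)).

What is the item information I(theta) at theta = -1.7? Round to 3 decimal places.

P = 1/(1+e^{0.7590}) = 0.3189
P(1−P) = 0.3189 × 0.6811 = 0.2172
I = a² × P(1−P) = 0.69² × 0.2172 = 0.10340

0.103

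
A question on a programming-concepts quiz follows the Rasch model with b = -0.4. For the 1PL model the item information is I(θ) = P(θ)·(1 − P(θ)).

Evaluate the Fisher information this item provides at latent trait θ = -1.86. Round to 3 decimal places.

0.153

P = 1/(1+e^{1.4600}) = 0.1885
P(1−P) = 0.1885 × 0.8115 = 0.1529
I = P(1−P) = 0.15295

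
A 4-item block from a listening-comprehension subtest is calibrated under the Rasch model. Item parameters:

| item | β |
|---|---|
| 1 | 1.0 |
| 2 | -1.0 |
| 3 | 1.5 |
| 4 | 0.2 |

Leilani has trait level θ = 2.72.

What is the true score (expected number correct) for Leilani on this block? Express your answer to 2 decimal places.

3.52

P(θ) = 1 / (1 + exp(−(θ − β)))
P_1 = 1/(1+e^{-1.7200}) = 0.8481
P_2 = 1/(1+e^{-3.7200}) = 0.9763
P_3 = 1/(1+e^{-1.2200}) = 0.7721
P_4 = 1/(1+e^{-2.5200}) = 0.9255
E[score] = 0.8481 + 0.9763 + 0.7721 + 0.9255 = 3.5221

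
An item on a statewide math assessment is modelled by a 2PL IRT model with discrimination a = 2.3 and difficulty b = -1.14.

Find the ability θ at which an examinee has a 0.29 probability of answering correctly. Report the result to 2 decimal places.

P(θ) = 1 / (1 + exp(−a(θ − b)))
logit = ln(0.2900/0.7100) = -0.8954
θ = b + logit/(a) = -1.14 + (-0.8954)/2.3000 = -1.5293

-1.53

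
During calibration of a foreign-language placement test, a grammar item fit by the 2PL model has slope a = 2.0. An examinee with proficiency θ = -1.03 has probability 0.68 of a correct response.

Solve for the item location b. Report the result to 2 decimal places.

P(θ) = 1 / (1 + exp(−a(θ − b)))
logit(0.68) = ln(0.68/0.32) = 0.7538
b = θ − logit/(a) = -1.03 − 0.7538/2.0000 = -1.4069

-1.41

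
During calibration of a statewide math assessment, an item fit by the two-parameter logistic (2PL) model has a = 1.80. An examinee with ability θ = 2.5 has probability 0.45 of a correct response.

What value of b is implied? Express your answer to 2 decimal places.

P(θ) = 1 / (1 + exp(−a(θ − b)))
logit(0.45) = ln(0.45/0.55) = -0.2007
b = θ − logit/(a) = 2.5 − (-0.2007)/1.8000 = 2.6115

2.61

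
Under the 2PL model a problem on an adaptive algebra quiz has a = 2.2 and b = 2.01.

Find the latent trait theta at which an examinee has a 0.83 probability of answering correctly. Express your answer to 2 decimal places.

P(theta) = 1 / (1 + exp(−a(theta − b)))
logit = ln(0.8300/0.1700) = 1.5856
theta = b + logit/(a) = 2.01 + 1.5856/2.2000 = 2.7307

2.73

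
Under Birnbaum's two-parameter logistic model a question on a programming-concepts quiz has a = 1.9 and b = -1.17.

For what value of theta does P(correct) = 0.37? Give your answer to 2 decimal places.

-1.45

P(theta) = 1 / (1 + exp(−a(theta − b)))
logit = ln(0.3700/0.6300) = -0.5322
theta = b + logit/(a) = -1.17 + (-0.5322)/1.9000 = -1.4501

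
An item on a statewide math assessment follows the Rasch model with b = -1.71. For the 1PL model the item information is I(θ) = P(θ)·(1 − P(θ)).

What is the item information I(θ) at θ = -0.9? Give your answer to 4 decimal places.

P = 1/(1+e^{-0.8100}) = 0.6921
P(1−P) = 0.6921 × 0.3079 = 0.2131
I = P(1−P) = 0.21309

0.2131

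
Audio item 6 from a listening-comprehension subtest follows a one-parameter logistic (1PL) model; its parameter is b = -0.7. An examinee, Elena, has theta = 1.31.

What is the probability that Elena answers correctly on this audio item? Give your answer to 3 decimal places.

P(theta) = 1 / (1 + exp(−(theta − b)))
Exponent: (1.31 − (-0.7)) = 2.0100
1/(1 + e^{-2.0100}) = 0.8818
P = 0.8818

0.882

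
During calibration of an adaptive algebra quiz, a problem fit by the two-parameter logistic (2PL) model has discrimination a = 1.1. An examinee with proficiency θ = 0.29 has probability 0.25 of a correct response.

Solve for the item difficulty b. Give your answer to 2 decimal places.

P(θ) = 1 / (1 + exp(−a(θ − b)))
logit(0.25) = ln(0.25/0.75) = -1.0986
b = θ − logit/(a) = 0.29 − (-1.0986)/1.1000 = 1.2887

1.29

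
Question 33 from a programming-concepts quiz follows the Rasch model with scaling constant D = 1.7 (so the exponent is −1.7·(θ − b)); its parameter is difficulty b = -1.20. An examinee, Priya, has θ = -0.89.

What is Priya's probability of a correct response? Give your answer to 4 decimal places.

P(θ) = 1 / (1 + exp(−D·(θ − b)))
Exponent: 1.7 × (-0.89 − (-1.20)) = 0.5270
1/(1 + e^{-0.5270}) = 0.6288
P = 0.6288

0.6288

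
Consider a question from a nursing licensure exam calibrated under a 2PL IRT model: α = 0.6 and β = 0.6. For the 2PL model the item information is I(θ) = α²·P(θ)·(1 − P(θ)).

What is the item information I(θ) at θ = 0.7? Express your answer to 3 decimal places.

P = 1/(1+e^{-0.0600}) = 0.5150
P(1−P) = 0.5150 × 0.4850 = 0.2498
I = α² × P(1−P) = 0.6² × 0.2498 = 0.08992

0.090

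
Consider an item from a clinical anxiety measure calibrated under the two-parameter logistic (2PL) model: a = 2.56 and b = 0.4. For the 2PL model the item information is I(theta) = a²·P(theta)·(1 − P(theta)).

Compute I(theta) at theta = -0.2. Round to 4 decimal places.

0.9552

P = 1/(1+e^{1.5360}) = 0.1771
P(1−P) = 0.1771 × 0.8229 = 0.1457
I = a² × P(1−P) = 2.56² × 0.1457 = 0.95517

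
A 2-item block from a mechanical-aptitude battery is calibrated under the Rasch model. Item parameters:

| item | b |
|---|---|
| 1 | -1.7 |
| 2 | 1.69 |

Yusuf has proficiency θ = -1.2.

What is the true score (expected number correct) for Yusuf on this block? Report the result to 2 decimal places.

0.68

P(θ) = 1 / (1 + exp(−(θ − b)))
P_1 = 1/(1+e^{-0.5000}) = 0.6225
P_2 = 1/(1+e^{2.8900}) = 0.0527
E[score] = 0.6225 + 0.0527 = 0.6751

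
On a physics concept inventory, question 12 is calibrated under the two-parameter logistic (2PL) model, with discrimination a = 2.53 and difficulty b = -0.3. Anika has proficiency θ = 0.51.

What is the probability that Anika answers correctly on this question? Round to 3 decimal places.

0.886

P(θ) = 1 / (1 + exp(−a(θ − b)))
Exponent: 2.53 × (0.51 − (-0.3)) = 2.0493
1/(1 + e^{-2.0493}) = 0.8859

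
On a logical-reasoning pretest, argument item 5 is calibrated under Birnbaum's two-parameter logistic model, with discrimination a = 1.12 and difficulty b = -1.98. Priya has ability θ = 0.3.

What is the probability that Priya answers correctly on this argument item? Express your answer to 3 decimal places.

P(θ) = 1 / (1 + exp(−a(θ − b)))
Exponent: 1.12 × (0.3 − (-1.98)) = 2.5536
1/(1 + e^{-2.5536}) = 0.9278

0.928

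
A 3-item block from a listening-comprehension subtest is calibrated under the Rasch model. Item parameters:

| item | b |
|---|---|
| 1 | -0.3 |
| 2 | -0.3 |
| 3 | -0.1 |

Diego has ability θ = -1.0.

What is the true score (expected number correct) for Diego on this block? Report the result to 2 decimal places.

0.95

P(θ) = 1 / (1 + exp(−(θ − b)))
P_1 = 1/(1+e^{0.7000}) = 0.3318
P_2 = 1/(1+e^{0.7000}) = 0.3318
P_3 = 1/(1+e^{0.9000}) = 0.2891
E[score] = 0.3318 + 0.3318 + 0.2891 = 0.9527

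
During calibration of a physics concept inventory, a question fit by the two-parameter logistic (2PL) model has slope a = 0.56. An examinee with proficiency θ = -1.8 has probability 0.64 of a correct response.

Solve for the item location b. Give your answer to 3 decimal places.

P(θ) = 1 / (1 + exp(−a(θ − b)))
logit(0.64) = ln(0.64/0.36) = 0.5754
b = θ − logit/(a) = -1.8 − 0.5754/0.5600 = -2.8274

-2.827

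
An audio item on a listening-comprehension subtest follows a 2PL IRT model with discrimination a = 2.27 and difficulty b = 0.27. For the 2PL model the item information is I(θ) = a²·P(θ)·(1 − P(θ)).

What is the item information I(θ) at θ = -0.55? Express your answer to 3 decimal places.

P = 1/(1+e^{1.8614}) = 0.1345
P(1−P) = 0.1345 × 0.8655 = 0.1164
I = a² × P(1−P) = 2.27² × 0.1164 = 0.60000

0.600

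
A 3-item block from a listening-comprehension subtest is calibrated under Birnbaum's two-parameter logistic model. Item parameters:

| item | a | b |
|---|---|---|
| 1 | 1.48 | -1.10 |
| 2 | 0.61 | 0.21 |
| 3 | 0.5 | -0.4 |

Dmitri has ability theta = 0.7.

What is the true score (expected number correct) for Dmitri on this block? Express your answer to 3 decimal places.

P(theta) = 1 / (1 + exp(−a(theta − b)))
P_1 = 1/(1+e^{-2.6640}) = 0.9349
P_2 = 1/(1+e^{-0.2989}) = 0.5742
P_3 = 1/(1+e^{-0.5500}) = 0.6341
E[score] = 0.9349 + 0.5742 + 0.6341 = 2.1432

2.143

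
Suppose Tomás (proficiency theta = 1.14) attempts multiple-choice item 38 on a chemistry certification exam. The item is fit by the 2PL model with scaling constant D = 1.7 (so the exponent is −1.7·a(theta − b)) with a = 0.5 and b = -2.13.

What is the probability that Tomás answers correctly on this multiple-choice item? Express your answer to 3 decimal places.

P(theta) = 1 / (1 + exp(−D·a(theta − b)))
Exponent: 1.7 × 0.5 × (1.14 − (-2.13)) = 2.7795
1/(1 + e^{-2.7795}) = 0.9416
P = 0.9416

0.942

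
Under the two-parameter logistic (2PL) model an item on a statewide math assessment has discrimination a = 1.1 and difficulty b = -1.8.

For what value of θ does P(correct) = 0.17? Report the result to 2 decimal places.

-3.24

P(θ) = 1 / (1 + exp(−a(θ − b)))
logit = ln(0.1700/0.8300) = -1.5856
θ = b + logit/(a) = -1.8 + (-1.5856)/1.1000 = -3.2415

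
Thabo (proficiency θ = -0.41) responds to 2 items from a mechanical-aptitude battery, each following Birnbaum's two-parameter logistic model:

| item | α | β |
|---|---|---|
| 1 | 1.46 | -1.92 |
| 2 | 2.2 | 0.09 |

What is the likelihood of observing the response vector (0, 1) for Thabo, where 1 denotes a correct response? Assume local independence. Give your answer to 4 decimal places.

P(θ) = 1 / (1 + exp(−α(θ − β)))
P_1 = 1/(1+e^{-2.2046}) = 0.9007
P_2 = 1/(1+e^{1.1000}) = 0.2497
L = (1−P_1) × P_2 = 0.0993 × 0.2497 = 0.02481

0.0248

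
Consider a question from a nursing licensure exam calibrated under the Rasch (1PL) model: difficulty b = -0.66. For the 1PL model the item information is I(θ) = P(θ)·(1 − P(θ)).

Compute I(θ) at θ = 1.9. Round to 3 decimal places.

P = 1/(1+e^{-2.5600}) = 0.9282
P(1−P) = 0.9282 × 0.0718 = 0.0666
I = P(1−P) = 0.06661

0.067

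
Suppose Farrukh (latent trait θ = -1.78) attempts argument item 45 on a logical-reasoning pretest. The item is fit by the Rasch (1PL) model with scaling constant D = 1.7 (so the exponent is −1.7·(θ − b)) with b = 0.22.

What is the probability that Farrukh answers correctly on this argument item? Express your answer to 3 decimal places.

P(θ) = 1 / (1 + exp(−D·(θ − b)))
Exponent: 1.7 × (-1.78 − 0.22) = -3.4000
1/(1 + e^{3.4000}) = 0.0323
P = 0.0323

0.032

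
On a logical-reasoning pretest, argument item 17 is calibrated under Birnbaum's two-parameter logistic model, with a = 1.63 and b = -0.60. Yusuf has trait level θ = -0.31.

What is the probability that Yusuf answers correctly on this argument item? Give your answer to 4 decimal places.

0.6160

P(θ) = 1 / (1 + exp(−a(θ − b)))
Exponent: 1.63 × (-0.31 − (-0.60)) = 0.4727
1/(1 + e^{-0.4727}) = 0.6160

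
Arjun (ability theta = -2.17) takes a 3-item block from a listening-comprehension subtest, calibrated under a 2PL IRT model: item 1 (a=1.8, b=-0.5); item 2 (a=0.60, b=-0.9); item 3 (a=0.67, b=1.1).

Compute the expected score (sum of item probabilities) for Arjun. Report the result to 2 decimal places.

0.47

P(theta) = 1 / (1 + exp(−a(theta − b)))
P_1 = 1/(1+e^{3.0060}) = 0.0472
P_2 = 1/(1+e^{0.7620}) = 0.3182
P_3 = 1/(1+e^{2.1909}) = 0.1006
E[score] = 0.0472 + 0.3182 + 0.1006 = 0.4659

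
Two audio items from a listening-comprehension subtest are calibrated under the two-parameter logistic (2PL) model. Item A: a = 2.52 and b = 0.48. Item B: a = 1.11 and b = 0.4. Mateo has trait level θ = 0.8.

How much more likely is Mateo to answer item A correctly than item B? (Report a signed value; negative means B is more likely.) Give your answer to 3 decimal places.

P(θ) = 1 / (1 + exp(−a(θ − b)))
P_A = 0.6913
P_B = 0.6092
P_A − P_B = 0.0821

0.082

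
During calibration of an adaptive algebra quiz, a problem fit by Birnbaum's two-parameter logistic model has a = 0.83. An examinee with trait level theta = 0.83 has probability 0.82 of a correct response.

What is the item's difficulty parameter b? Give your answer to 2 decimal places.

P(theta) = 1 / (1 + exp(−a(theta − b)))
logit(0.82) = ln(0.82/0.18) = 1.5163
b = theta − logit/(a) = 0.83 − 1.5163/0.8300 = -0.9969

-1.00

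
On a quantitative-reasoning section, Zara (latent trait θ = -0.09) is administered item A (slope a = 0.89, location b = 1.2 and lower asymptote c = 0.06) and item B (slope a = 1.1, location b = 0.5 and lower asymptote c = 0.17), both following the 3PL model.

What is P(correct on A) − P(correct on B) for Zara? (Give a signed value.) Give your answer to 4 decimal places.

-0.1685

P(θ) = c + (1 − c) · 1 / (1 + exp(−a(θ − b)))
P_A = 0.2864
P_B = 0.4549
P_A − P_B = -0.1685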